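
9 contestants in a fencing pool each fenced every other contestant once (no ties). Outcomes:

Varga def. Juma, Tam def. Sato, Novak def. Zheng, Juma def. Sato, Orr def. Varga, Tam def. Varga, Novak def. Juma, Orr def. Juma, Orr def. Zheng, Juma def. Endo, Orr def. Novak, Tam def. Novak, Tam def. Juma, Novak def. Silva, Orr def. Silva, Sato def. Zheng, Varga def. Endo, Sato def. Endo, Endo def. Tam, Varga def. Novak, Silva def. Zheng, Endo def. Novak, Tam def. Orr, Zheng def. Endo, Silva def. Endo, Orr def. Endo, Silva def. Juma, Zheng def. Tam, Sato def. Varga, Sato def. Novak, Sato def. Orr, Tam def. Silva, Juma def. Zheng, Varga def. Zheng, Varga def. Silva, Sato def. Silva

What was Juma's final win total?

Juma's results: beat Sato, Zheng, Endo; lost to Silva, Novak, Varga, Orr, Tam.
That is 3 wins.

3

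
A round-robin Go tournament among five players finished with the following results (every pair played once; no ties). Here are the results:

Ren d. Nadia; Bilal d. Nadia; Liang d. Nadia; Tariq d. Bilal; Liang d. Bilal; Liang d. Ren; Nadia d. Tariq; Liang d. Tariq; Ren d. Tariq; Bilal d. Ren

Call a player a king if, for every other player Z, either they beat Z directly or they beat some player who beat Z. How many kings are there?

Nadia cannot reach Ren, Liang in two steps.
Bilal cannot reach Liang in two steps.
Ren cannot reach Liang in two steps.
Tariq cannot reach Liang in two steps.
Liang reaches everyone (king).
Kings: Liang — 1.

1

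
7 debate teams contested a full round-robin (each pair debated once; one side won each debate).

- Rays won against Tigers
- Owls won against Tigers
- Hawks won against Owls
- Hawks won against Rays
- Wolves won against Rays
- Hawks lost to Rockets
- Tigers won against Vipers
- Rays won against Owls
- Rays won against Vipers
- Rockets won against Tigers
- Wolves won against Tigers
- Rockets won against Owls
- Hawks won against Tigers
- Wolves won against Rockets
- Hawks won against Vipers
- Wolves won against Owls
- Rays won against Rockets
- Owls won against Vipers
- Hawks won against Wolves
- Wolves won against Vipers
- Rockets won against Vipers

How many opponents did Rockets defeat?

Rockets' results: beat Hawks, Vipers, Tigers, Owls; lost to Wolves, Rays.
That is 4 wins.

4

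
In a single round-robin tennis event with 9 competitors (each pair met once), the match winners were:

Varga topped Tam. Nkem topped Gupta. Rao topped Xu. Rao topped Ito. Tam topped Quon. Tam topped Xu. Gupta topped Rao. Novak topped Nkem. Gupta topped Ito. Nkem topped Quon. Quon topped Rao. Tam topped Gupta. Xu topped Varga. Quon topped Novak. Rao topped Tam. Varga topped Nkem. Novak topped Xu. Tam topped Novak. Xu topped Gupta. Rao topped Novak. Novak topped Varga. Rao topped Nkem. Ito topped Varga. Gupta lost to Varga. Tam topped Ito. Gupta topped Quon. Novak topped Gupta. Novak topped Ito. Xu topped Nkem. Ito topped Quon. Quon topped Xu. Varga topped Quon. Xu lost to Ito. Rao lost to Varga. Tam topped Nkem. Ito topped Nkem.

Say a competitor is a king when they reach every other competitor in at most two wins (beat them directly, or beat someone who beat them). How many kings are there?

7

Quon reaches everyone (king).
Nkem cannot reach Tam, Varga in two steps.
Tam reaches everyone (king).
Ito reaches everyone (king).
Xu cannot reach Novak in two steps.
Rao reaches everyone (king).
Novak reaches everyone (king).
Gupta reaches everyone (king).
Varga reaches everyone (king).
Kings: Quon, Tam, Ito, Rao, Novak, Gupta, Varga — 7.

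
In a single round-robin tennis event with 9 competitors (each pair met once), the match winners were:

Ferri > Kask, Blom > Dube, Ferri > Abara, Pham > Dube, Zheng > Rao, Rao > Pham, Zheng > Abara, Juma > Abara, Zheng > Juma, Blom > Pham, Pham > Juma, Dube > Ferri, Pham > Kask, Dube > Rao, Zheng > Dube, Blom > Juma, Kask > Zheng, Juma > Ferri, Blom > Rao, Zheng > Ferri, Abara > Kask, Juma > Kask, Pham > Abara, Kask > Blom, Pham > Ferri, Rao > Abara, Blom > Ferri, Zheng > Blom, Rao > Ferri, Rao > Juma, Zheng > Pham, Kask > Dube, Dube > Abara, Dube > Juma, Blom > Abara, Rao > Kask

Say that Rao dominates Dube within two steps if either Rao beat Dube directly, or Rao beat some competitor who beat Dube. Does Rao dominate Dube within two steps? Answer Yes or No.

Yes

Rao did not beat Dube directly.
Rao beat Juma, Kask, Abara, Ferri, Pham. Of those, Kask beat Dube.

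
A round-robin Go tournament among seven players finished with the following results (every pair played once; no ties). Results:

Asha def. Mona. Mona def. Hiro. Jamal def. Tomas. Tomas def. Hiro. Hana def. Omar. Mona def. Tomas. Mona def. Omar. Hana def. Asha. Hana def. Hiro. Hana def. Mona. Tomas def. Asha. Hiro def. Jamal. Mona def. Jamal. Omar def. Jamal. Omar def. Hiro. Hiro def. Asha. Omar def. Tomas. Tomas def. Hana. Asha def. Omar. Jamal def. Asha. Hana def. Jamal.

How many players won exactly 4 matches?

1

Win totals: Hana 5, Asha 2, Jamal 2, Tomas 3, Hiro 2, Omar 3, Mona 4.
Exactly 4: Mona — 1 player.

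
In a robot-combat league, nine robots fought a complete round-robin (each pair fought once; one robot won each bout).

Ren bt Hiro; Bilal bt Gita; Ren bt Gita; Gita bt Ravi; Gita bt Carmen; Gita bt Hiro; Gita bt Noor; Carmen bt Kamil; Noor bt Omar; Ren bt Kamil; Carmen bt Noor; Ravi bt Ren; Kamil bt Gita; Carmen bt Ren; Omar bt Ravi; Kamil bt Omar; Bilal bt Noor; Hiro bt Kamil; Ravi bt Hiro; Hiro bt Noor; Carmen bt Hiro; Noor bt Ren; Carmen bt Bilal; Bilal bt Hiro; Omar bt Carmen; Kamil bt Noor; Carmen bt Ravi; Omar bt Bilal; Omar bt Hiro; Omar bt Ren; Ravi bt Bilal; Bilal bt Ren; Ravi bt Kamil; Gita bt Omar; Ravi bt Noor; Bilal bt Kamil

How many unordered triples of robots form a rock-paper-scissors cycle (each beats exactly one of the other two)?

21

Win totals: Carmen 6, Bilal 5, Ren 3, Noor 2, Omar 5, Gita 5, Ravi 5, Kamil 3, Hiro 2.
A robot with w wins dominates both others in C(w,2) triples; summing gives 15 + 10 + 3 + 1 + 10 + 10 + 10 + 3 + 1 = 63 transitive triples.
Total triples C(9,3) = 84, so cyclic triples = 84 − 63 = 21.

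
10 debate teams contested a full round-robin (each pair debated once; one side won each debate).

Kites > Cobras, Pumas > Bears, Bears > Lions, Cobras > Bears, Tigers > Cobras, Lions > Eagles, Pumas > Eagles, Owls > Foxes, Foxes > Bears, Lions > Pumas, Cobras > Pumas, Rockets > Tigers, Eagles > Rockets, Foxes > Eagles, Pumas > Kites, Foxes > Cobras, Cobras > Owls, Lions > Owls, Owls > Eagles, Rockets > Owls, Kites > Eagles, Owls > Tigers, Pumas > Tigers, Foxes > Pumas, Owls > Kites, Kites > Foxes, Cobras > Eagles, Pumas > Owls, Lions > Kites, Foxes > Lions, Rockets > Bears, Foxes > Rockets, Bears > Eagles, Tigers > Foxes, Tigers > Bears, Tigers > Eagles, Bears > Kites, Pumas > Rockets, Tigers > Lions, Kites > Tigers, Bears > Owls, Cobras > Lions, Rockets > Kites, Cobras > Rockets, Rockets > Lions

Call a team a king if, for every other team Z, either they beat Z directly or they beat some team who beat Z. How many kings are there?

Pumas reaches everyone (king).
Cobras reaches everyone (king).
Rockets reaches everyone (king).
Eagles cannot reach Pumas, Cobras, Foxes in two steps.
Kites reaches everyone (king).
Tigers reaches everyone (king).
Owls reaches everyone (king).
Lions reaches everyone (king).
Foxes reaches everyone (king).
Bears reaches everyone (king).
Kings: Pumas, Cobras, Rockets, Kites, Tigers, Owls, Lions, Foxes, Bears — 9.

9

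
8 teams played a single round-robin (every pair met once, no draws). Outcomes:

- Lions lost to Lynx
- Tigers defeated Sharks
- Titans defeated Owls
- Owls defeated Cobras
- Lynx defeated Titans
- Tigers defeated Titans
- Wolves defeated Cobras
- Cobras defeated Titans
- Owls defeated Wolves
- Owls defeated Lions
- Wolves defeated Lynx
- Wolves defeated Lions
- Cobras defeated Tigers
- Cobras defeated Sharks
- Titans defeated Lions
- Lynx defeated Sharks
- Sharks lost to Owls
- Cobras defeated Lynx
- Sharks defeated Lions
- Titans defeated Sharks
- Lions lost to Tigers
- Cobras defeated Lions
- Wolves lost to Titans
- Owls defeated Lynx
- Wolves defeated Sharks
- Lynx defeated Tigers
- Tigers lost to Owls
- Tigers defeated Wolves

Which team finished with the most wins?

Owls

Win totals: Titans 4, Cobras 5, Lynx 4, Owls 6, Sharks 1, Lions 0, Tigers 4, Wolves 4.
Owls leads with 6 wins (next highest: 5).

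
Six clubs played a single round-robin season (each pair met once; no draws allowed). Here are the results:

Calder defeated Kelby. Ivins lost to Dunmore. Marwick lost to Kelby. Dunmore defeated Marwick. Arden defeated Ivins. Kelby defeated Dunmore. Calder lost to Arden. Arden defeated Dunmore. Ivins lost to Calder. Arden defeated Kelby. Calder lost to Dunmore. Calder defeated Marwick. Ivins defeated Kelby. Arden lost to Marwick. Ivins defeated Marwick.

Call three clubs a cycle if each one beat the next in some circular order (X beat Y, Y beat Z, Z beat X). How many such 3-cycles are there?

6

Win totals: Ivins 2, Kelby 2, Marwick 1, Arden 4, Dunmore 3, Calder 3.
A club with w wins dominates both others in C(w,2) triples; summing gives 1 + 1 + 0 + 6 + 3 + 3 = 14 transitive triples.
Total triples C(6,3) = 20, so cyclic triples = 20 − 14 = 6.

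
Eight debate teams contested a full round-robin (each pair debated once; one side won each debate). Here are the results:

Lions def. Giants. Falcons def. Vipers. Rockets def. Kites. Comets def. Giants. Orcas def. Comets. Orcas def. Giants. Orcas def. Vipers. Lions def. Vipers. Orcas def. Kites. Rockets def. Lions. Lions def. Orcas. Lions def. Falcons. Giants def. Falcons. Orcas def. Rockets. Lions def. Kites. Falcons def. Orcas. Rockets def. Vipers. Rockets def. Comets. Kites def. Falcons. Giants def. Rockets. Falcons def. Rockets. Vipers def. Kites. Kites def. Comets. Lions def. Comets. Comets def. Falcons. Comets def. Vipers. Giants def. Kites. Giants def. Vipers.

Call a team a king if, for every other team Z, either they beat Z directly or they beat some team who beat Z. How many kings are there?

Giants reaches everyone (king).
Comets cannot reach Lions in two steps.
Rockets reaches everyone (king).
Lions reaches everyone (king).
Kites cannot reach Lions in two steps.
Vipers cannot reach Giants, Rockets, Lions, Orcas in two steps.
Falcons reaches everyone (king).
Orcas reaches everyone (king).
Kings: Giants, Rockets, Lions, Falcons, Orcas — 5.

5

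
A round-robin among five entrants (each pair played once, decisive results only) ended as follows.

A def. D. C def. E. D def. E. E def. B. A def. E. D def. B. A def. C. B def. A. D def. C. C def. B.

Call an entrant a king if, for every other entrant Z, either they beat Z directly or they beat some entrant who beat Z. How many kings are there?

3

A reaches everyone (king).
B reaches everyone (king).
C cannot reach D in two steps.
D reaches everyone (king).
E cannot reach C, D in two steps.
Kings: A, B, D — 3.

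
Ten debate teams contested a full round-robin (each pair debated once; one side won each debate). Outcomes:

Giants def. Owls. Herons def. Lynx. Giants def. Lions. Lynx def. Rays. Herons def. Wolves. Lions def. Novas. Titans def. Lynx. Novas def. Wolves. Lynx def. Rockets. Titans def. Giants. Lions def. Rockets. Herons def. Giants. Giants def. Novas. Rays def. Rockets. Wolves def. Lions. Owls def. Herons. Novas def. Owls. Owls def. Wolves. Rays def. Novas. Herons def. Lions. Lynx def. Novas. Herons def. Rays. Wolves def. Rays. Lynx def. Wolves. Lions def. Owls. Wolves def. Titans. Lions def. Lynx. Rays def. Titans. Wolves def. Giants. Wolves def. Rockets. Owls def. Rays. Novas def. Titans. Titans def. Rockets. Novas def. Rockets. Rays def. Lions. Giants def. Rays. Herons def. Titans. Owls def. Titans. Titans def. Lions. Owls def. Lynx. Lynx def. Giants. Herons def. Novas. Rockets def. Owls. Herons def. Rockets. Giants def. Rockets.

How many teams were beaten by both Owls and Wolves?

Owls beat: Titans, Wolves, Rays, Herons, Lynx.
Wolves beat: Titans, Lions, Giants, Rockets, Rays.
Both beat: Titans, Rays — 2.

2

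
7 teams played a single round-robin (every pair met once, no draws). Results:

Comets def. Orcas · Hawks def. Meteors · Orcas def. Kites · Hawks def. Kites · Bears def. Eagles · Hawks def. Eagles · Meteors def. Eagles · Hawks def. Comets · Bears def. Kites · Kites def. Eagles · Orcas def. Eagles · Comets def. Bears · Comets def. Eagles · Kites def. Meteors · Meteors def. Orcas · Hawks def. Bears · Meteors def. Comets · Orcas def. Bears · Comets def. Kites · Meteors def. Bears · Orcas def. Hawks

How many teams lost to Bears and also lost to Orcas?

Bears beat: Kites, Eagles.
Orcas beat: Bears, Kites, Eagles, Hawks.
Both beat: Kites, Eagles — 2.

2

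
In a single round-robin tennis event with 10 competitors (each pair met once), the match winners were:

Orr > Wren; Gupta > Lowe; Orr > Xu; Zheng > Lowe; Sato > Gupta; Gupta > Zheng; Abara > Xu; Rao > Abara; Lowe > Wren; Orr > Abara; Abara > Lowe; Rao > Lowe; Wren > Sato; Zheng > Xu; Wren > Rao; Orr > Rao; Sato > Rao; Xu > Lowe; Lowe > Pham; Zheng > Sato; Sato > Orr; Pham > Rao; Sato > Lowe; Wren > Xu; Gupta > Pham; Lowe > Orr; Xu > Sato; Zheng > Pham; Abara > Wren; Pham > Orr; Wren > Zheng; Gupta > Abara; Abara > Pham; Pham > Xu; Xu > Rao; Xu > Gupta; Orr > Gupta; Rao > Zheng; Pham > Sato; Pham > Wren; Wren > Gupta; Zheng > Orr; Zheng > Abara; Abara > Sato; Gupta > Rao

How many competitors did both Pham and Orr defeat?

Pham beat: Wren, Sato, Rao, Xu, Orr.
Orr beat: Abara, Wren, Gupta, Rao, Xu.
Both beat: Wren, Rao, Xu — 3.

3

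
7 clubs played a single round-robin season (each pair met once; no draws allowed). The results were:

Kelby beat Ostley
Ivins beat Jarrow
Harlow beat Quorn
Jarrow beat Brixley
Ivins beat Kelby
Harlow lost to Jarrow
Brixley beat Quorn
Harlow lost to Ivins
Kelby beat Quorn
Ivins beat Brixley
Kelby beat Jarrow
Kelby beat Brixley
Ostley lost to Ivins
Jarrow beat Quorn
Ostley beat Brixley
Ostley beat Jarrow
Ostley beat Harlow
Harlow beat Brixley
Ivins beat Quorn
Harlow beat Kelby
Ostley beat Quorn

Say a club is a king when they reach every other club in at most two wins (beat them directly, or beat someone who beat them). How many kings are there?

Kelby cannot reach Ivins in two steps.
Brixley cannot reach Kelby, Jarrow, Ostley, Ivins, Harlow in two steps.
Jarrow cannot reach Ostley, Ivins in two steps.
Ostley cannot reach Ivins in two steps.
Ivins reaches everyone (king).
Quorn cannot reach Kelby, Brixley, Jarrow, Ostley, Ivins, Harlow in two steps.
Harlow cannot reach Ivins in two steps.
Kings: Ivins — 1.

1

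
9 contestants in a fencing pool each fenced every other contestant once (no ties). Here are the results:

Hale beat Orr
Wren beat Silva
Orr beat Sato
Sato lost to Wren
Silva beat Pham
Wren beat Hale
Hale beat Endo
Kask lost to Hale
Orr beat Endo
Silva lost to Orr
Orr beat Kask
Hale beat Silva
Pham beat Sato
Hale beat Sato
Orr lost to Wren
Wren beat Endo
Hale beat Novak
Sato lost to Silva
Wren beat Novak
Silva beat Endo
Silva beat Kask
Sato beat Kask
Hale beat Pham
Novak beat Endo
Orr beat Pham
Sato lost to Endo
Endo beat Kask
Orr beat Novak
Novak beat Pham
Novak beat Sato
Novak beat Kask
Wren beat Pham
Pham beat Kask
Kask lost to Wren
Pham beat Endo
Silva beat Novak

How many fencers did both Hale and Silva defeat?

5

Hale beat: Sato, Novak, Kask, Pham, Orr, Silva, Endo.
Silva beat: Sato, Novak, Kask, Pham, Endo.
Both beat: Sato, Novak, Kask, Pham, Endo — 5.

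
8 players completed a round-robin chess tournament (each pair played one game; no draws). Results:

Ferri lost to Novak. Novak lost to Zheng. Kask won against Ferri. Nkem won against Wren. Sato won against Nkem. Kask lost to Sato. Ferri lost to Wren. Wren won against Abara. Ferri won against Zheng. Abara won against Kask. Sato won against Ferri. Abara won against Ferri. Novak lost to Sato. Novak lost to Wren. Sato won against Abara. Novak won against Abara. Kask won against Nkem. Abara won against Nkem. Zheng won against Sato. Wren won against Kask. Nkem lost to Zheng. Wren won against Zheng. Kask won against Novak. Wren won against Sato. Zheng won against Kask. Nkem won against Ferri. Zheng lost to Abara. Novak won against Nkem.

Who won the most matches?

Wren

Win totals: Novak 3, Ferri 1, Abara 4, Nkem 2, Wren 6, Zheng 4, Kask 3, Sato 5.
Wren leads with 6 wins (next highest: 5).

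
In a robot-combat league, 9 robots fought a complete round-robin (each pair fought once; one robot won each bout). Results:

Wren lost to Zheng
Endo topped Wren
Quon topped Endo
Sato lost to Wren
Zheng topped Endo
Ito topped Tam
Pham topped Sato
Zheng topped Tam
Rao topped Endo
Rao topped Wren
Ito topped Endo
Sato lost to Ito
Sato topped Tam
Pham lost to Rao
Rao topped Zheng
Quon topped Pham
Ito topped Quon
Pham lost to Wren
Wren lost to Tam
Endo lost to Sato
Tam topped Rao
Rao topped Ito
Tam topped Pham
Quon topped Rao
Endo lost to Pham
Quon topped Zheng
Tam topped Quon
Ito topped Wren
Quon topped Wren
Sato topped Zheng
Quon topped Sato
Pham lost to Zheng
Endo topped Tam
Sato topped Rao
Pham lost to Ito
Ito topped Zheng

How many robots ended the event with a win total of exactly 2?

Win totals: Pham 2, Zheng 4, Endo 2, Sato 4, Wren 2, Quon 6, Rao 5, Ito 7, Tam 4.
Exactly 2: Pham, Endo, Wren — 3 robots.

3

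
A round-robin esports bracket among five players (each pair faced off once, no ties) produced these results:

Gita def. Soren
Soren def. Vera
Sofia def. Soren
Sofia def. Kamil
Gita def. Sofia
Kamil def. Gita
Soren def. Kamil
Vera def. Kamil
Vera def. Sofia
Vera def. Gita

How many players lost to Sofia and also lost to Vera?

1

Sofia beat: Kamil, Soren.
Vera beat: Sofia, Kamil, Gita.
Both beat: Kamil — 1.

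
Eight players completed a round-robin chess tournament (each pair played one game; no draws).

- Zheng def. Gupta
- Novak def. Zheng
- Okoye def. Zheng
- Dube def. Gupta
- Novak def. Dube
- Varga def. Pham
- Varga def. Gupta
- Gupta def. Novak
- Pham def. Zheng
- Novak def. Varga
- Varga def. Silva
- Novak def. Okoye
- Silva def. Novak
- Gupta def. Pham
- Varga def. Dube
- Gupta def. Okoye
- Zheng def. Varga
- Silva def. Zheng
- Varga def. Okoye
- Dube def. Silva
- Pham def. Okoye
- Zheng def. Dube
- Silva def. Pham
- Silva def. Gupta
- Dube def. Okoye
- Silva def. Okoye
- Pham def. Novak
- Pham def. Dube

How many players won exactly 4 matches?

Win totals: Novak 4, Zheng 3, Silva 5, Dube 3, Gupta 3, Pham 4, Varga 5, Okoye 1.
Exactly 4: Novak, Pham — 2 players.

2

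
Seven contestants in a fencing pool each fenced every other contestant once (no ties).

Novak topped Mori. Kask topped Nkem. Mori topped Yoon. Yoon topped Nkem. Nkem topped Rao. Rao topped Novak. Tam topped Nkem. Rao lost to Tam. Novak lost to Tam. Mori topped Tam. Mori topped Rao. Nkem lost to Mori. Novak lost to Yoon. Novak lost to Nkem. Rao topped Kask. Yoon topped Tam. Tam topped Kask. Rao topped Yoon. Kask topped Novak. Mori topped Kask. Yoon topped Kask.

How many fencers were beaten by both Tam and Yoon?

Tam beat: Kask, Nkem, Rao, Novak.
Yoon beat: Kask, Nkem, Tam, Novak.
Both beat: Kask, Nkem, Novak — 3.

3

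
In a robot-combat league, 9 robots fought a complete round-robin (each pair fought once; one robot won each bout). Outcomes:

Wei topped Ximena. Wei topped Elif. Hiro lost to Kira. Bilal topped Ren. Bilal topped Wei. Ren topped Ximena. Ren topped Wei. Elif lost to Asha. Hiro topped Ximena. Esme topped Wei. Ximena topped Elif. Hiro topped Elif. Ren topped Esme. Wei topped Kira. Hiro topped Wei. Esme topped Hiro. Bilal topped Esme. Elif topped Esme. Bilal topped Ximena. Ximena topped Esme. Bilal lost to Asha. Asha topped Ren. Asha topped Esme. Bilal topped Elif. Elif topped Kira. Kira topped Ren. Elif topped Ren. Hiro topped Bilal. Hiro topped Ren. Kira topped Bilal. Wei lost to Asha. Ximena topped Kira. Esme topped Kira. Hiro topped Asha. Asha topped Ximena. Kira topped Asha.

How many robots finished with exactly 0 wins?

Win totals: Elif 3, Hiro 6, Asha 6, Wei 3, Esme 3, Ren 3, Kira 4, Ximena 3, Bilal 5.
No robot has exactly 0 wins.

0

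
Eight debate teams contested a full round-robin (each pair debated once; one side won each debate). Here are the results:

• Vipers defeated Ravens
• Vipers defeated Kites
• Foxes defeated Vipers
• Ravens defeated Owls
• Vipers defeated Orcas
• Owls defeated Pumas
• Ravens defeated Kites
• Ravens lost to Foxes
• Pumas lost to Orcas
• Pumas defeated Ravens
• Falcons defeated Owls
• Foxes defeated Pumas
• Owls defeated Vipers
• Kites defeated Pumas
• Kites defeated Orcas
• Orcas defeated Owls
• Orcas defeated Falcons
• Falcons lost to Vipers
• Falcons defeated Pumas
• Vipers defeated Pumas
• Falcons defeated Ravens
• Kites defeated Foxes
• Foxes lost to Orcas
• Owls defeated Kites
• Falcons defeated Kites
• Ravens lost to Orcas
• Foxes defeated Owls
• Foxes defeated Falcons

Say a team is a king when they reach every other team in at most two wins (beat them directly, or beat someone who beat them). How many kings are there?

Kites reaches everyone (king).
Falcons reaches everyone (king).
Pumas cannot reach Falcons, Orcas, Foxes, Vipers in two steps.
Ravens cannot reach Falcons in two steps.
Orcas reaches everyone (king).
Foxes reaches everyone (king).
Vipers reaches everyone (king).
Owls reaches everyone (king).
Kings: Kites, Falcons, Orcas, Foxes, Vipers, Owls — 6.

6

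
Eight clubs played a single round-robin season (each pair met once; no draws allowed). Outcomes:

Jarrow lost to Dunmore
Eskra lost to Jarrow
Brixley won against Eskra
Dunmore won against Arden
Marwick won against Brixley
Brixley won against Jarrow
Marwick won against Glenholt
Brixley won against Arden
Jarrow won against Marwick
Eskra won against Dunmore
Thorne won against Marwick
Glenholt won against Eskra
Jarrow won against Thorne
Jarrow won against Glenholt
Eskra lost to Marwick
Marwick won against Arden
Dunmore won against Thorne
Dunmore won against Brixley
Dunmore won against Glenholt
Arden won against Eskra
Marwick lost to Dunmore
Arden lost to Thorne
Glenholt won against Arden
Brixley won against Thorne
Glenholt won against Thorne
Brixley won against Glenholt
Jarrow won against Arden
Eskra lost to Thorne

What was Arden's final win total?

Arden's results: beat Eskra; lost to Thorne, Glenholt, Marwick, Jarrow, Brixley, Dunmore.
That is 1 win.

1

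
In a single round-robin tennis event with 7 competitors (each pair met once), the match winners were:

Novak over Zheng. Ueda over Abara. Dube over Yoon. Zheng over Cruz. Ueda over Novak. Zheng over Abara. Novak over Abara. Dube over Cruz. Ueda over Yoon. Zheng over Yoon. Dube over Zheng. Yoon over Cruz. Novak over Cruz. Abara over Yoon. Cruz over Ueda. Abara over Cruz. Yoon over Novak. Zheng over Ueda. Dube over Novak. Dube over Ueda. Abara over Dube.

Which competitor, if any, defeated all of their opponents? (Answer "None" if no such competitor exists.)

None

Highest win total is Dube with 5 (out of 6 possible).
Dube lost to Abara, so no competitor went undefeated.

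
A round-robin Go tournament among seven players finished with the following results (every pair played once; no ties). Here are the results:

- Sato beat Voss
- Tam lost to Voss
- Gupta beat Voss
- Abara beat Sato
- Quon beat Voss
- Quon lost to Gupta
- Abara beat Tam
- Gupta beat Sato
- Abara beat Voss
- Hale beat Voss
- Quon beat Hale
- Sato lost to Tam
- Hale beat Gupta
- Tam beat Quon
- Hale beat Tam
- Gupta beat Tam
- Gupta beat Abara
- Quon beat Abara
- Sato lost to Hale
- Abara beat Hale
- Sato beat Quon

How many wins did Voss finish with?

Voss' results: beat Tam; lost to Gupta, Abara, Sato, Hale, Quon.
That is 1 win.

1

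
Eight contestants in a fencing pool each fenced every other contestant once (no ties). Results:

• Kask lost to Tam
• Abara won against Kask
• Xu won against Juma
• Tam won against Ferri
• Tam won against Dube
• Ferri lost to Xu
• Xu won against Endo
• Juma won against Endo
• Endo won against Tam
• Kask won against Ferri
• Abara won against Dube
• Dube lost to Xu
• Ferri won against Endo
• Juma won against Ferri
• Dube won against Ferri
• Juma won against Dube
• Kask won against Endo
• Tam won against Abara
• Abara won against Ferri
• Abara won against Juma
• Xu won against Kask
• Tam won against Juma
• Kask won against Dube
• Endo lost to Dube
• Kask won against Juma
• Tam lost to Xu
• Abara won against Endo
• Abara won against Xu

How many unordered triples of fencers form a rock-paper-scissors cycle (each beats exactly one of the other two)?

Win totals: Tam 5, Endo 1, Dube 2, Ferri 1, Abara 6, Xu 6, Kask 4, Juma 3.
A fencer with w wins dominates both others in C(w,2) triples; summing gives 10 + 0 + 1 + 0 + 15 + 15 + 6 + 3 = 50 transitive triples.
Total triples C(8,3) = 56, so cyclic triples = 56 − 50 = 6.

6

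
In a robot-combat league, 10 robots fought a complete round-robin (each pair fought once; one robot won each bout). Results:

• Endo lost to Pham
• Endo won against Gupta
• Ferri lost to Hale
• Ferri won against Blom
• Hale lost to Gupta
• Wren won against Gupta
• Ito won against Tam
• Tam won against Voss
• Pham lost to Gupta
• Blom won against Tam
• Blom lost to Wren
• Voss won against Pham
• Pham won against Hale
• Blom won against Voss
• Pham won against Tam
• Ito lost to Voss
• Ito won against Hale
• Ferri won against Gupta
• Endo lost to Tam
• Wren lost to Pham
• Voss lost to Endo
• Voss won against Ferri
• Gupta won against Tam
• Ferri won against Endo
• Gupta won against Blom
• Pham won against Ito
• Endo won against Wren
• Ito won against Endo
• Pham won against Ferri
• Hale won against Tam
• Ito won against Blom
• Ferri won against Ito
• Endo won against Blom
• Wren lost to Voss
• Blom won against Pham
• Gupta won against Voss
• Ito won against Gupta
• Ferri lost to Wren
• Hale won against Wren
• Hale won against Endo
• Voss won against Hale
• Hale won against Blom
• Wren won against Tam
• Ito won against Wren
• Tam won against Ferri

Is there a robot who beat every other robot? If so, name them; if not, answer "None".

Highest win total is Pham with 6 (out of 9 possible).
Pham lost to Blom, Gupta, Voss, so no robot went undefeated.

None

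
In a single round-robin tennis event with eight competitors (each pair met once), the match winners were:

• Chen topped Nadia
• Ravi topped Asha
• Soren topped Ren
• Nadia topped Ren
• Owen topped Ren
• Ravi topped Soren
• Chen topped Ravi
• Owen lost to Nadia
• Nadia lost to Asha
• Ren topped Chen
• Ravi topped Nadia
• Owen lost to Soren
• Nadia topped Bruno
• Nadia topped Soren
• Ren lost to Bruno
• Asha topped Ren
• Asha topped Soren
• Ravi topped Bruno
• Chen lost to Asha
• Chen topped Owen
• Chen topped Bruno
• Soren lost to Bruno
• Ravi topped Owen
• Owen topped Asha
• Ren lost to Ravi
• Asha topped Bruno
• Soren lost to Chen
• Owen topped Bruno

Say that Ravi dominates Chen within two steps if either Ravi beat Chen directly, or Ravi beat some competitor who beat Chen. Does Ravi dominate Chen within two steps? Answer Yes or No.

Yes

Ravi did not beat Chen directly.
Ravi beat Nadia, Bruno, Ren, Owen, Asha, Soren. Of those, Ren beat Chen.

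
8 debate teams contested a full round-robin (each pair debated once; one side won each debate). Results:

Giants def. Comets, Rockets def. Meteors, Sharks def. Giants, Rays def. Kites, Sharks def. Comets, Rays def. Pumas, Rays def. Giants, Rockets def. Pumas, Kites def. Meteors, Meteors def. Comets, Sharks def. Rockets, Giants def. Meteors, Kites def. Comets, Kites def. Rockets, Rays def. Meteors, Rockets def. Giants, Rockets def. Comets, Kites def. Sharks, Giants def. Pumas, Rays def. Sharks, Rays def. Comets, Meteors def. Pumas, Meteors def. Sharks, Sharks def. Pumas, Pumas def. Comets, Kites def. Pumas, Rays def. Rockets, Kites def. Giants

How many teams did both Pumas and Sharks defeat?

1

Pumas beat: Comets.
Sharks beat: Rockets, Comets, Pumas, Giants.
Both beat: Comets — 1.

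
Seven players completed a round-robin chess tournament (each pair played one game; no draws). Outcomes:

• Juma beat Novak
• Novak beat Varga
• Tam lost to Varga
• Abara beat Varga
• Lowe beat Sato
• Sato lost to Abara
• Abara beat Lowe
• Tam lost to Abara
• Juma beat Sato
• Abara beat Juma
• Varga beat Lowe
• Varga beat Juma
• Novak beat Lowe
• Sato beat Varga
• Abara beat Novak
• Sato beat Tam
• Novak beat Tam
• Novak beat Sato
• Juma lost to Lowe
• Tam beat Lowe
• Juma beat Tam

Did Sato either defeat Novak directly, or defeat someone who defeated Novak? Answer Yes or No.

Sato did not beat Novak directly.
Sato beat Tam, Varga, but each of them lost to Novak. No two-step path.

No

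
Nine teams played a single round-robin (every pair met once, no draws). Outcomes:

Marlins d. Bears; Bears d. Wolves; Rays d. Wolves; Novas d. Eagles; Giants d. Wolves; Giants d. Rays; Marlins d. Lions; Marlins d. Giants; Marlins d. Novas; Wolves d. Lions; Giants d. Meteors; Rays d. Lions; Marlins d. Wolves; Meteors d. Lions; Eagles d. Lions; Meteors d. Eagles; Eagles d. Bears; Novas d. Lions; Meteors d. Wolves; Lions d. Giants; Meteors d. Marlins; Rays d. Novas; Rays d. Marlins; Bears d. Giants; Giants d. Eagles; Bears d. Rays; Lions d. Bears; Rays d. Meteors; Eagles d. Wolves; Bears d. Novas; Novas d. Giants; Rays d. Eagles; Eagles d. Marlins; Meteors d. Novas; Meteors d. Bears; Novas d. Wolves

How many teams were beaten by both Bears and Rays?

2

Bears beat: Wolves, Giants, Rays, Novas.
Rays beat: Lions, Marlins, Wolves, Meteors, Eagles, Novas.
Both beat: Wolves, Novas — 2.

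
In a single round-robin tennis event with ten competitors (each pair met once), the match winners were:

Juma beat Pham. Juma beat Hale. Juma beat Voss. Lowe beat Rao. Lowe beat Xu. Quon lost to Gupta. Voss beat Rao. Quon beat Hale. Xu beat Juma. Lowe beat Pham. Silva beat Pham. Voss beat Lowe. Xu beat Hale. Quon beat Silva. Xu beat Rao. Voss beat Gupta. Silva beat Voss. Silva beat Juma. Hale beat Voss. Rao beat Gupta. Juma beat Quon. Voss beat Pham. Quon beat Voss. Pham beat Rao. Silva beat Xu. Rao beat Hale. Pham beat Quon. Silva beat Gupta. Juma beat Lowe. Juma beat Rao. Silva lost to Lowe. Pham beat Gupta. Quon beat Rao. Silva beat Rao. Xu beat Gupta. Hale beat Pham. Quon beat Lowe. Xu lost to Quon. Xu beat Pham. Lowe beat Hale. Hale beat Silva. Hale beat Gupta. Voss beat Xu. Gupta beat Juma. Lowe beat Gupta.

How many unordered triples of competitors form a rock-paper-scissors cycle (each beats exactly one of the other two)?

Win totals: Gupta 2, Lowe 6, Xu 5, Quon 6, Hale 4, Silva 6, Juma 6, Pham 3, Voss 5, Rao 2.
A competitor with w wins dominates both others in C(w,2) triples; summing gives 1 + 15 + 10 + 15 + 6 + 15 + 15 + 3 + 10 + 1 = 91 transitive triples.
Total triples C(10,3) = 120, so cyclic triples = 120 − 91 = 29.

29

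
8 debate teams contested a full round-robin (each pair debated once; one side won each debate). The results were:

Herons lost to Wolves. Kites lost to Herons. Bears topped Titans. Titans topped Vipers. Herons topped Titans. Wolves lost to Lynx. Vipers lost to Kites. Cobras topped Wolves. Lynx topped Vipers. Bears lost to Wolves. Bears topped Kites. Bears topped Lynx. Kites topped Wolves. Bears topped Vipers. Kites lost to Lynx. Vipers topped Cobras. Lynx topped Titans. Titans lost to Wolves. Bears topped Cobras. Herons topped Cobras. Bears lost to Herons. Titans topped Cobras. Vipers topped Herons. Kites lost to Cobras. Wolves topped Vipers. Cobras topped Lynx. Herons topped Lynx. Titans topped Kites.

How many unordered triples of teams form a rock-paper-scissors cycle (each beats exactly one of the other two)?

Win totals: Herons 5, Titans 3, Vipers 2, Wolves 4, Bears 5, Kites 2, Cobras 3, Lynx 4.
A team with w wins dominates both others in C(w,2) triples; summing gives 10 + 3 + 1 + 6 + 10 + 1 + 3 + 6 = 40 transitive triples.
Total triples C(8,3) = 56, so cyclic triples = 56 − 40 = 16.

16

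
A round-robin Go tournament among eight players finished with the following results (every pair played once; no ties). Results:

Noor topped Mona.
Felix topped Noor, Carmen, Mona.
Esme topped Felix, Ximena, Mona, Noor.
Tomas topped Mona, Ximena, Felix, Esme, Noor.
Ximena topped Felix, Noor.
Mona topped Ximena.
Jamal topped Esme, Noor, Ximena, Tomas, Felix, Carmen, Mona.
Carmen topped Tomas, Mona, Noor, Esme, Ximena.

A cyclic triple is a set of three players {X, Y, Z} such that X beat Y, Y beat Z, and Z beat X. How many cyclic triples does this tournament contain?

Win totals: Felix 3, Carmen 5, Noor 1, Ximena 2, Mona 1, Esme 4, Jamal 7, Tomas 5.
A player with w wins dominates both others in C(w,2) triples; summing gives 3 + 10 + 0 + 1 + 0 + 6 + 21 + 10 = 51 transitive triples.
Total triples C(8,3) = 56, so cyclic triples = 56 − 51 = 5.

5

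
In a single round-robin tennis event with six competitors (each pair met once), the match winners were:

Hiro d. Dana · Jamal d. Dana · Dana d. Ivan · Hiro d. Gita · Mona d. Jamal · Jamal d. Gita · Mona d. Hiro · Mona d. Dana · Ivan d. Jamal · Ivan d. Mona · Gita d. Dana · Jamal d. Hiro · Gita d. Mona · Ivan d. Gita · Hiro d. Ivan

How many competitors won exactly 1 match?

Win totals: Gita 2, Ivan 3, Dana 1, Mona 3, Jamal 3, Hiro 3.
Exactly 1: Dana — 1 competitor.

1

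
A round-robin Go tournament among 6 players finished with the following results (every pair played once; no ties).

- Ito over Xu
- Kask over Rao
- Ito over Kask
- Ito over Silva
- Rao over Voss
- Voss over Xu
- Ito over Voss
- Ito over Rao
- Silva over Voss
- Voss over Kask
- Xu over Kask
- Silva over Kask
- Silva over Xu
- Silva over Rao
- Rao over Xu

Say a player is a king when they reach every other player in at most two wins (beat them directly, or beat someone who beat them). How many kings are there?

1

Xu cannot reach Voss, Ito, Silva in two steps.
Voss cannot reach Ito, Silva in two steps.
Ito reaches everyone (king).
Kask cannot reach Ito, Silva in two steps.
Rao cannot reach Ito, Silva in two steps.
Silva cannot reach Ito in two steps.
Kings: Ito — 1.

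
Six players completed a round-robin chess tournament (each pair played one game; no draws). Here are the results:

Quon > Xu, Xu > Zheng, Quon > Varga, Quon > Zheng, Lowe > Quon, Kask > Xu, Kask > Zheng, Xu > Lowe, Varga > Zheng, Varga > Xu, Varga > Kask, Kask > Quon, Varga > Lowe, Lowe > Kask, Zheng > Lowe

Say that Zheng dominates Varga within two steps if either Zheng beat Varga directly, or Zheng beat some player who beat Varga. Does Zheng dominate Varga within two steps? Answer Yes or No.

Zheng did not beat Varga directly.
Zheng beat Lowe, but each of them lost to Varga. No two-step path.

No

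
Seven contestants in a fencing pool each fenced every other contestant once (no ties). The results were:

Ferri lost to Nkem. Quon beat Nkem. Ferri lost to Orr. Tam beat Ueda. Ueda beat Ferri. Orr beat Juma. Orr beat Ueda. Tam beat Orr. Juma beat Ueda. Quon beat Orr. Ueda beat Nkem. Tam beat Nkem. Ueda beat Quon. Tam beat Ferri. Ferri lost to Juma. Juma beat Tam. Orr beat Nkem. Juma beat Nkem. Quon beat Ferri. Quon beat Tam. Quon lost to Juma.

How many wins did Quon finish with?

4

Quon's results: beat Orr, Nkem, Ferri, Tam; lost to Ueda, Juma.
That is 4 wins.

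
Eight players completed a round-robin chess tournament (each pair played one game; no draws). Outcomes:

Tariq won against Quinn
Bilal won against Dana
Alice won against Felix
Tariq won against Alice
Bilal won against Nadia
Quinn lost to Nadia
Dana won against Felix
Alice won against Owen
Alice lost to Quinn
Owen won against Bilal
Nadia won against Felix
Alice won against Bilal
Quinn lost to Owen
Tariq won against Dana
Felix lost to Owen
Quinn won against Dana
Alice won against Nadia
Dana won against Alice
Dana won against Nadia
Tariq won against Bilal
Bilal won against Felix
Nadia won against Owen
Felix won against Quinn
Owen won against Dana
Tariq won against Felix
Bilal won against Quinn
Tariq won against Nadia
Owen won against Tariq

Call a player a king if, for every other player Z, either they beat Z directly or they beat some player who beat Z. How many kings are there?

Bilal cannot reach Tariq in two steps.
Dana cannot reach Tariq in two steps.
Nadia reaches everyone (king).
Quinn cannot reach Tariq in two steps.
Owen reaches everyone (king).
Tariq reaches everyone (king).
Alice reaches everyone (king).
Felix cannot reach Bilal, Nadia, Owen, Tariq in two steps.
Kings: Nadia, Owen, Tariq, Alice — 4.

4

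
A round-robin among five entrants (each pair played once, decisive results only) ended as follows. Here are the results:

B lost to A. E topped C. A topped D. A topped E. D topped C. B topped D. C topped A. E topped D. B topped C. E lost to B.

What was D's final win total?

D's results: beat C; lost to A, B, E.
That is 1 win.

1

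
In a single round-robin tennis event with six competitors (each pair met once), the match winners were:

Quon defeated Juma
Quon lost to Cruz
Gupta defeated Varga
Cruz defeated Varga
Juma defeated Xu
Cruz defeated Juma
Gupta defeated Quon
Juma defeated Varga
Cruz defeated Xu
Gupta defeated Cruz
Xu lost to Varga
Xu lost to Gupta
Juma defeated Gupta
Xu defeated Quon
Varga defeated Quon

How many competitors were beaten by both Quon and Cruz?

Quon beat: Juma.
Cruz beat: Varga, Quon, Xu, Juma.
Both beat: Juma — 1.

1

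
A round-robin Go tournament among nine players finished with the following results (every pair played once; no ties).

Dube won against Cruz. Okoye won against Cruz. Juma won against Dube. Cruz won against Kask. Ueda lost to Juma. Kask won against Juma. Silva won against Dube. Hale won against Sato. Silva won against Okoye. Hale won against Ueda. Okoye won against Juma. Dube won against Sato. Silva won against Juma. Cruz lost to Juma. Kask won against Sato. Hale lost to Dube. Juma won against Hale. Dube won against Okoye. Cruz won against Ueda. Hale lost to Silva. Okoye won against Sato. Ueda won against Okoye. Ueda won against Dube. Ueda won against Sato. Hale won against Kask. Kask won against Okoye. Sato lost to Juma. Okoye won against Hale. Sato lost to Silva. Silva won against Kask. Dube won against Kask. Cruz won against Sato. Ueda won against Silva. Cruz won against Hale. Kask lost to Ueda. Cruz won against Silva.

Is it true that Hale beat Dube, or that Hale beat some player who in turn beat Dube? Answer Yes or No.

Yes

Hale did not beat Dube directly.
Hale beat Ueda, Kask, Sato. Of those, Ueda beat Dube.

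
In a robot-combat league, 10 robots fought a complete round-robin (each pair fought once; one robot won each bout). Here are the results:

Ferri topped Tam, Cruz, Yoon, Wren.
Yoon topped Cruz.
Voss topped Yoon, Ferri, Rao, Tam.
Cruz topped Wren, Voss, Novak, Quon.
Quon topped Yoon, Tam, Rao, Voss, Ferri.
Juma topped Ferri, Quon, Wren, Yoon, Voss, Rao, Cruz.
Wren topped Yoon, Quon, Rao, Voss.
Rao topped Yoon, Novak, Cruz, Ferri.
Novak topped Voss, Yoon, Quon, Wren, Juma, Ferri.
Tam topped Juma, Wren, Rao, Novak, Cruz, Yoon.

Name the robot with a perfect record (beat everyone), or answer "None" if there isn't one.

Highest win total is Juma with 7 (out of 9 possible).
Juma lost to Novak, Tam, so no robot went undefeated.

None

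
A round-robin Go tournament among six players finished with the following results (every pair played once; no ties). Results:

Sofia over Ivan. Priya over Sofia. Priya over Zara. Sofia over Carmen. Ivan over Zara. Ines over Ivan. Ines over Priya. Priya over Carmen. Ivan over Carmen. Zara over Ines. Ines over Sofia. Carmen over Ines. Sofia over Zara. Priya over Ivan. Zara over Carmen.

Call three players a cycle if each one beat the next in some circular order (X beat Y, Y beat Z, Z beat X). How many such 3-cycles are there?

6

Win totals: Ivan 2, Sofia 3, Ines 3, Priya 4, Zara 2, Carmen 1.
A player with w wins dominates both others in C(w,2) triples; summing gives 1 + 3 + 3 + 6 + 1 + 0 = 14 transitive triples.
Total triples C(6,3) = 20, so cyclic triples = 20 − 14 = 6.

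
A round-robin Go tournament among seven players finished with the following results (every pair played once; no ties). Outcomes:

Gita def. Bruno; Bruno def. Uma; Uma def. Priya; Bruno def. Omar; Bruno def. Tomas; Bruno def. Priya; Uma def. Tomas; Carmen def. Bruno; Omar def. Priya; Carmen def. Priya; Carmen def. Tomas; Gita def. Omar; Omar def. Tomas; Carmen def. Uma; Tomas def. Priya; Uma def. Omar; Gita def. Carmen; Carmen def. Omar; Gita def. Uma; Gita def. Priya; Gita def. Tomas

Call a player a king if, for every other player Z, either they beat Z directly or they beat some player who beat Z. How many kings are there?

Tomas cannot reach Carmen, Omar, Gita, Uma, Bruno in two steps.
Carmen cannot reach Gita in two steps.
Omar cannot reach Carmen, Gita, Uma, Bruno in two steps.
Gita reaches everyone (king).
Priya cannot reach Tomas, Carmen, Omar, Gita, Uma, Bruno in two steps.
Uma cannot reach Carmen, Gita, Bruno in two steps.
Bruno cannot reach Carmen, Gita in two steps.
Kings: Gita — 1.

1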